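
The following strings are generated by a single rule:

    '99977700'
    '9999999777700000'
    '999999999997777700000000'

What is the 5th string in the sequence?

The n-th term is 4n-1 9's then n+2 7's then 3n-1 0's (n = 1, 2, …).
At n = 5 the blocks have lengths 19, 7, 14.

9999999999999999999777777700000000000000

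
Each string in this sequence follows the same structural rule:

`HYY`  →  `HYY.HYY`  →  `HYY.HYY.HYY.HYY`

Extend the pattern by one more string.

HYY.HYY.HYY.HYY.HYY.HYY.HYY.HYY

Each string is two copies of the previous one joined by '.'.
One more doubling of HYY.HYY.HYY.HYY gives the answer.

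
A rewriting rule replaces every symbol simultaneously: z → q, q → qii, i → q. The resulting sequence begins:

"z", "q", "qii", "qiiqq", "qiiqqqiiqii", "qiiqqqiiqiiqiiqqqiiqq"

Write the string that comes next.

Applying the rule to each of the 21 symbols of qiiqqqiiqiiqiiqqqiiqq gives the pieces qii q q qii qii qii q q qii q q qii q q qii qii qii q q qii qii, which concatenate to the answer.

qiiqqqiiqiiqiiqqqiiqqqiiqqqiiqiiqiiqqqiiqii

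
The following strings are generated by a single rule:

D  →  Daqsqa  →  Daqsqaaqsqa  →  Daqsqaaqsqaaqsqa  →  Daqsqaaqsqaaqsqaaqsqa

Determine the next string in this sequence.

Every step adds aqsqa to the end: s(k+1) = s(k)·aqsqa.
Applying this once more to Daqsqaaqsqaaqsqaaqsqa:

Daqsqaaqsqaaqsqaaqsqaaqsqa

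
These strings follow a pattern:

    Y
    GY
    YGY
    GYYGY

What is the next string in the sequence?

From term 3 onward, concatenate the second-to-last term with the last: Y·GY = YGY, GY·YGY = GYYGY, …
So term 5 is YGY·GYYGY.

YGYGYYGY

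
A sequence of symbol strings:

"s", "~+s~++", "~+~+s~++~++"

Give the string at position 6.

Every step adds ~+ to the front and ~++ to the end of the previous string.
From ~+~+s~++~++, 3 further steps: ~+~+s~++~++ → ~+~+~+s~++~++~++ → ~+~+~+~+s~++~++~++~++ → (answer).

~+~+~+~+~+s~++~++~++~++~++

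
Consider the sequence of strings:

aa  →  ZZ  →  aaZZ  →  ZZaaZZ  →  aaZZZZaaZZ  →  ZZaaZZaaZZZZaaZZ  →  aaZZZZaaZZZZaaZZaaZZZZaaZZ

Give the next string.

ZZaaZZaaZZZZaaZZaaZZZZaaZZZZaaZZaaZZZZaaZZ

From term 3 onward, concatenate the second-to-last term with the last: aa·ZZ = aaZZ, ZZ·aaZZ = ZZaaZZ, …
So term 8 is ZZaaZZaaZZZZaaZZ·aaZZZZaaZZZZaaZZaaZZZZaaZZ.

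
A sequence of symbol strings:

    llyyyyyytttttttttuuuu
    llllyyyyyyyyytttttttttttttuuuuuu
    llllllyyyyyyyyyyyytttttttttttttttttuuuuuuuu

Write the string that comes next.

llllllllyyyyyyyyyyyyyyytttttttttttttttttttttuuuuuuuuuu

Reading off run lengths: l runs 2, 4, 6; y runs 6, 9, 12; t runs 9, 13, 17; u runs 4, 6, 8 — each is linear in n, where the shown terms are n = 2, 3, 4.
For the next term, n = 5, so the run lengths are 8, 15, 21, 10.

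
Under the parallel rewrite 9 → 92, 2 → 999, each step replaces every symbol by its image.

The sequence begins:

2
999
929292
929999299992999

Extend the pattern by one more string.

φ(929999299992999) expands symbol-by-symbol to 92 999 92 92 92 92 999 92 92 92 92 999 92 92 92; joining the 15 pieces gives the next term.

929999292929299992929292999929292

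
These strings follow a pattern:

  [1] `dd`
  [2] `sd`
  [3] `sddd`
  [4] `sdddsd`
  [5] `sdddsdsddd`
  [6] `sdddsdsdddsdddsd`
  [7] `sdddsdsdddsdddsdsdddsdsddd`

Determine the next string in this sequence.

sdddsdsdddsdddsdsdddsdsdddsdddsdsdddsdddsd

Each term (from the third on) is the previous term followed by the one before it: term 3 = sd·dd = sddd.
So term 8 is sdddsdsdddsdddsdsdddsdsddd·sdddsdsdddsdddsd.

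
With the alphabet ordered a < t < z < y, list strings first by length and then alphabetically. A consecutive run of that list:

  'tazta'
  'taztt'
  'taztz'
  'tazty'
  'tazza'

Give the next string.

Find the rightmost character of tazza below y, bump it to the next letter, and reset everything to its right to a.

tazzt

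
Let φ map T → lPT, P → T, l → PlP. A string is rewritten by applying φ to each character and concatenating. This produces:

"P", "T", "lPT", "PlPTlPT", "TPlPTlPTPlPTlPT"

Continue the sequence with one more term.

Rewriting the 15 symbols of TPlPTlPTPlPTlPT one by one yields lPT T PlP T lPT PlP T lPT T PlP T lPT PlP T lPT; concatenated:

lPTTPlPTlPTPlPTlPTTPlPTlPTPlPTlPT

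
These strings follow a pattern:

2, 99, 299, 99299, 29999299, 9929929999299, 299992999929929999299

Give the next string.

9929929999299299992999929929999299

Each term (from the third on) is the two preceding terms concatenated in order: term 3 = 2·99 = 299.
The next term joins 9929929999299 and 299992999929929999299.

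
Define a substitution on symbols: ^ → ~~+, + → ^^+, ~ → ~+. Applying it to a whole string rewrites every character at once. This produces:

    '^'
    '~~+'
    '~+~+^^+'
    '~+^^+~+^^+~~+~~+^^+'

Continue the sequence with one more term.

Rewriting the 19 symbols of ~+^^+~+^^+~~+~~+^^+ one by one yields ~+ ^^+ ~~+ ~~+ ^^+ ~+ ^^+ ~~+ ~~+ ^^+ ~+ ~+ ^^+ ~+ ~+ ^^+ ~~+ ~~+ ^^+; concatenated:

~+^^+~~+~~+^^+~+^^+~~+~~+^^+~+~+^^+~+~+^^+~~+~~+^^+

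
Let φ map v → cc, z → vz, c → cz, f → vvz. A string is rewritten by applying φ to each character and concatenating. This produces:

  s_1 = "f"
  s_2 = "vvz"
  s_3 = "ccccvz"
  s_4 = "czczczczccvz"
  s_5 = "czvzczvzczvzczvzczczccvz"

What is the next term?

Rewriting the 24 symbols of czvzczvzczvzczvzczczccvz one by one yields cz vz cc vz cz vz cc vz cz vz cc vz cz vz cc vz cz vz cz vz cz cz cc vz; concatenated:

czvzccvzczvzccvzczvzccvzczvzccvzczvzczvzczczccvz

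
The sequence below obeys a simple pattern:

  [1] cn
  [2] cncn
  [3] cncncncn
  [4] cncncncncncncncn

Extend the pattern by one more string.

Each string is two copies of the previous one concatenated.
Doubling cncncncncncncncn:

cncncncncncncncncncncncncncncncn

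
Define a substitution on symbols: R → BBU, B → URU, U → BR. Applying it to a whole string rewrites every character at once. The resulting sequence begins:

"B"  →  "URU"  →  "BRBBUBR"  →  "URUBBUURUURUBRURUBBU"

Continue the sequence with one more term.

BRBBUBRURUURUBRBRBBUBRBRBBUBRURUBBUBRBBUBRURUURUBR

Replace each of the 20 characters of URUBBUURUURUBRURUBBU in place — BR BBU BR URU URU BR BR BBU BR BR BBU BR URU BBU BR BBU BR URU URU BR — and concatenate.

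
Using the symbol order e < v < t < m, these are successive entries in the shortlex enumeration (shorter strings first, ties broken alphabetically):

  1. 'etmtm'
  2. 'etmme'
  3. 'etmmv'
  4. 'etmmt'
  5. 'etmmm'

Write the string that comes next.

The successor of etmmm increments the rightmost position that isn't already m and resets every position after it to e.

emeee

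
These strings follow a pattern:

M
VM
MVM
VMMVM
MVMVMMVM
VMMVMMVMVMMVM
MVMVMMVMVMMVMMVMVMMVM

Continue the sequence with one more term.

From term 3 onward, concatenate the second-to-last term with the last: M·VM = MVM, VM·MVM = VMMVM, …
The next term joins VMMVMMVMVMMVM and MVMVMMVMVMMVMMVMVMMVM.

VMMVMMVMVMMVMMVMVMMVMVMMVMMVMVMMVM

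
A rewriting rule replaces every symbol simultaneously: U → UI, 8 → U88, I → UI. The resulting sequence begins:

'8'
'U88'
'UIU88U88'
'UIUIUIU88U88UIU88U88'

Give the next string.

Applying the rule to each of the 20 symbols of UIUIUIU88U88UIU88U88 gives the pieces UI UI UI UI UI UI UI U88 U88 UI U88 U88 UI UI UI U88 U88 UI U88 U88, which concatenate to the answer.

UIUIUIUIUIUIUIU88U88UIU88U88UIUIUIU88U88UIU88U88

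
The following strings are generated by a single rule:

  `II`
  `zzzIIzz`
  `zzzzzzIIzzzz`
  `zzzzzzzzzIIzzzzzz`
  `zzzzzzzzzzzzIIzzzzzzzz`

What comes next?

s(k+1) = zzz·s(k)·zz, so each term gains zzz as a prefix and zz as a suffix.
One more step from zzzzzzzzzzzzIIzzzzzzzz gives the answer.

zzzzzzzzzzzzzzzIIzzzzzzzzzz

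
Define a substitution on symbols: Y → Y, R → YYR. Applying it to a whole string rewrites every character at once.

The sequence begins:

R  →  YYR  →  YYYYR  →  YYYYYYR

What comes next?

Rewriting each symbol of YYYYYYR: Y→Y, Y→Y, Y→Y, Y→Y, Y→Y, Y→Y, R→YYR, which concatenates to Y Y Y Y Y Y YYR.

YYYYYYYYR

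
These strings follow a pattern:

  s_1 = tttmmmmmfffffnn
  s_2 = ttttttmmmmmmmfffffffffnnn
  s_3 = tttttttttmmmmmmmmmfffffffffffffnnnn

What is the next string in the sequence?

Each string has the form t^{3n} m^{2n+3} f^{4n+1} n^{n+1} (n = 1, 2, …).
For the next term, n = 4, so the run lengths are 12, 11, 17, 5.

ttttttttttttmmmmmmmmmmmfffffffffffffffffnnnnn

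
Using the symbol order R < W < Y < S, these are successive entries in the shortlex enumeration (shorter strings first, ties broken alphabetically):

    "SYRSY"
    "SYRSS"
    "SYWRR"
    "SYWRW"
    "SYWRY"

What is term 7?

Stepping forward 2 times from SYWRY: SYWRY → SYWRS, then the target.

SYWWR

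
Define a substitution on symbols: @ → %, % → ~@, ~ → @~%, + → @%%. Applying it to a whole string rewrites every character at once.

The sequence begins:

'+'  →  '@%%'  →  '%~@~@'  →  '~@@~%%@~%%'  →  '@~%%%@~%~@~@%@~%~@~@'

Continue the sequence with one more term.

%@~%~@~@~@%@~%~@@~%%@~%%~@%@~%~@@~%%@~%%

Replace each of the 20 characters of @~%%%@~%~@~@%@~%~@~@ in place — % @~% ~@ ~@ ~@ % @~% ~@ @~% % @~% % ~@ % @~% ~@ @~% % @~% % — and concatenate.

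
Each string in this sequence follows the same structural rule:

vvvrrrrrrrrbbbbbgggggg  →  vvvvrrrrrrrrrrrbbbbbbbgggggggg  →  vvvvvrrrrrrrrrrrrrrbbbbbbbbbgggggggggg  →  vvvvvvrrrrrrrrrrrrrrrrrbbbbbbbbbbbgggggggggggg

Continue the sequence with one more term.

vvvvvvvrrrrrrrrrrrrrrrrrrrrbbbbbbbbbbbbbgggggggggggggg

Term n consists of n v's, followed by 3n-1 r's, followed by 2n-1 b's, followed by 2n g's, where the shown terms are n = 3, 4, 5, 6.
At n = 7 the blocks have lengths 7, 20, 13, 14.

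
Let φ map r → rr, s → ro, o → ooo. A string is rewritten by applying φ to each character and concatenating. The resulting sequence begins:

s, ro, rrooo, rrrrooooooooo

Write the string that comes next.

Applying the rule to each of the 13 symbols of rrrrooooooooo gives the pieces rr rr rr rr ooo ooo ooo ooo ooo ooo ooo ooo ooo, which concatenate to the answer.

rrrrrrrrooooooooooooooooooooooooooo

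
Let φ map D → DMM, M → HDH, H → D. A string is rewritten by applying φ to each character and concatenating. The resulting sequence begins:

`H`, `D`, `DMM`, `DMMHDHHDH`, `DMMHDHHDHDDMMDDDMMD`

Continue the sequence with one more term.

DMMHDHHDHDDMMDDDMMDDMMDMMHDHHDHDMMDMMDMMHDHHDHDMM

Replace each of the 19 characters of DMMHDHHDHDDMMDDDMMD in place — DMM HDH HDH D DMM D D DMM D DMM DMM HDH HDH DMM DMM DMM HDH HDH DMM — and concatenate.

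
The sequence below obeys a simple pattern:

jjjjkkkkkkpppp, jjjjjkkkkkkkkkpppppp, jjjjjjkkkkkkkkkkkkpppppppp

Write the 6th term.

Term n consists of n+2 j's, followed by 3n k's, followed by 2n p's, where the shown terms are n = 2, 3, 4.
For term 6, n = 7, so the run lengths are 9, 21, 14.

jjjjjjjjjkkkkkkkkkkkkkkkkkkkkkpppppppppppppp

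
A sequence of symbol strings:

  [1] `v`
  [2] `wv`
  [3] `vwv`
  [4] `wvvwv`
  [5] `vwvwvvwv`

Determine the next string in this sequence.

wvvwvvwvwvvwv

Each term (from the third on) is the two preceding terms concatenated in order: term 3 = v·wv = vwv.
So term 6 is wvvwv·vwvwvvwv.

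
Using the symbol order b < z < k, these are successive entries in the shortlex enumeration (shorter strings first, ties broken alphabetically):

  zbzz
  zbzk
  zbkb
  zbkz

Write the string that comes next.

Treat zbkz as a base-3 numeral over the given alphabet and add one, carrying through any trailing k's.

zbkk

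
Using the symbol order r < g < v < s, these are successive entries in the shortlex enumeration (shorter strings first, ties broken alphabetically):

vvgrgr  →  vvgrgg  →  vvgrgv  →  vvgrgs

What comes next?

vvgrvr

The successor of vvgrgs increments the rightmost position that isn't already s and resets every position after it to r.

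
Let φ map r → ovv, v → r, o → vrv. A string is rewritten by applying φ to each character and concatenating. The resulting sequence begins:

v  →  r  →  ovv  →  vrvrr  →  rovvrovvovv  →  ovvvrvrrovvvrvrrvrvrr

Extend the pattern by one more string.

φ(ovvvrvrrovvvrvrrvrvrr) expands symbol-by-symbol to vrv r r r ovv r ovv ovv vrv r r r ovv r ovv ovv r ovv r ovv ovv; joining the 21 pieces gives the next term.

vrvrrrovvrovvovvvrvrrrovvrovvovvrovvrovvovv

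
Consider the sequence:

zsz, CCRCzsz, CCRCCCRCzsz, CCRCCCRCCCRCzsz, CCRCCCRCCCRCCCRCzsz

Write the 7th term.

Each term is the previous one with CCRC prepended.
From CCRCCCRCCCRCCCRCzsz, 2 further steps: CCRCCCRCCCRCCCRCzsz → CCRCCCRCCCRCCCRCCCRCzsz → (answer).

CCRCCCRCCCRCCCRCCCRCCCRCzsz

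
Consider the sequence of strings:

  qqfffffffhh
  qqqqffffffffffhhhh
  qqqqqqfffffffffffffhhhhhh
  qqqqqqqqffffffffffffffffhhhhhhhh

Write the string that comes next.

qqqqqqqqqqfffffffffffffffffffhhhhhhhhhh

Reading off run lengths: q runs 2, 4, 6, 8; f runs 7, 10, 13, 16; h runs 2, 4, 6, 8 — each is linear in n, where the shown terms are n = 2, 3, 4, 5.
At n = 6 the blocks have lengths 10, 19, 10.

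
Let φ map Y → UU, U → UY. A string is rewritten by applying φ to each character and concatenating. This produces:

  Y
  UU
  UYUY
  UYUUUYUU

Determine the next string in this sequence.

UYUUUYUYUYUUUYUY

Apply φ to UYUUUYUU symbol by symbol: U→UY, Y→UU, U→UY, U→UY, U→UY, Y→UU, U→UY, U→UY; joined: UY UU UY UY UY UU UY UY.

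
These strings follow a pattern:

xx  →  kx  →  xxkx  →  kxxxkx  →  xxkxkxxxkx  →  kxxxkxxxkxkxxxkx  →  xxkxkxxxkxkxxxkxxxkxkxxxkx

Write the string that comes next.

kxxxkxxxkxkxxxkxxxkxkxxxkxkxxxkxxxkxkxxxkx

This is a Fibonacci-style word recurrence s(k) = s(k−2)·s(k−1): e.g. xx·kx = xxkx.
So term 8 is kxxxkxxxkxkxxxkx·xxkxkxxxkxkxxxkxxxkxkxxxkx.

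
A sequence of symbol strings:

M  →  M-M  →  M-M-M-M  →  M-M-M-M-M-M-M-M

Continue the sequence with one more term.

M-M-M-M-M-M-M-M-M-M-M-M-M-M-M-M

Every step duplicates the string with '-' between the halves.
So the next term is two copies of M-M-M-M-M-M-M-M with '-' between the halves.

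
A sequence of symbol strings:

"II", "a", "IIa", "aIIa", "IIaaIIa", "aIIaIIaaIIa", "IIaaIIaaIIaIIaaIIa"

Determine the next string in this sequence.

This is a Fibonacci-style word recurrence s(k) = s(k−2)·s(k−1): e.g. II·a = IIa.
So term 8 is aIIaIIaaIIa·IIaaIIaaIIaIIaaIIa.

aIIaIIaaIIaIIaaIIaaIIaIIaaIIa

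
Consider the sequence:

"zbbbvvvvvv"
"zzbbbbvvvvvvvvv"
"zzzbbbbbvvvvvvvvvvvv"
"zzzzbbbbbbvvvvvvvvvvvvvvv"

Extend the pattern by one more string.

Each string has the form z^{n-1} b^{n+1} v^{3n}, where the shown terms are n = 2, 3, 4, 5.
For the next term, n = 6, so the run lengths are 5, 7, 18.

zzzzzbbbbbbbvvvvvvvvvvvvvvvvvv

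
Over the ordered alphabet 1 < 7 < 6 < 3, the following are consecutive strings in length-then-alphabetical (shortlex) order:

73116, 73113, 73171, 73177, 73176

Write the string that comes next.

Find the rightmost character of 73176 below 3, bump it to the next letter, and reset everything to its right to 1.

73173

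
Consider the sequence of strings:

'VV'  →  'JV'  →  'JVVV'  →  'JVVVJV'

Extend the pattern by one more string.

JVVVJVJVVV

Each term (from the third on) is the previous term followed by the one before it: term 3 = JV·VV = JVVV.
Continuing: JVVVJV · JVVV gives term 5.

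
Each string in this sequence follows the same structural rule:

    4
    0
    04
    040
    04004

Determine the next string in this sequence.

04004040

Each term (from the third on) is the previous term followed by the one before it: term 3 = 0·4 = 04.
The next term joins 04004 and 040.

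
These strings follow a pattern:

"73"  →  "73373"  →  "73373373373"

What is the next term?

73373373373373373373373

Each string is two copies of the previous one joined by '3'.
One more doubling of 73373373373 gives the answer.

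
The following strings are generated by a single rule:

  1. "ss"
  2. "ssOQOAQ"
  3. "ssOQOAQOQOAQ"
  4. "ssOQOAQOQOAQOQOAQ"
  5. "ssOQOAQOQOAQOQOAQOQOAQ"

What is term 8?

ssOQOAQOQOAQOQOAQOQOAQOQOAQOQOAQOQOAQ

Each term is the previous one with OQOAQ appended.
From ssOQOAQOQOAQOQOAQOQOAQ, 3 further steps: ssOQOAQOQOAQOQOAQOQOAQ → ssOQOAQOQOAQOQOAQOQOAQOQOAQ → ssOQOAQOQOAQOQOAQOQOAQOQOAQOQOAQ → (answer).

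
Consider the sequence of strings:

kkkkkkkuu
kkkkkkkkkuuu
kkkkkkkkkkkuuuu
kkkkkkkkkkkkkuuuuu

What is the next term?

The n-th term is 2n+1 k's then n-1 u's, where the shown terms are n = 3, 4, 5, 6.
Setting n = 7 gives 15, 6 characters in each block.

kkkkkkkkkkkkkkkuuuuuu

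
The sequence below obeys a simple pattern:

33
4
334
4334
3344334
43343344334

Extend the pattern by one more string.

This is a Fibonacci-style word recurrence s(k) = s(k−2)·s(k−1): e.g. 33·4 = 334.
So term 7 is 3344334·43343344334.

334433443343344334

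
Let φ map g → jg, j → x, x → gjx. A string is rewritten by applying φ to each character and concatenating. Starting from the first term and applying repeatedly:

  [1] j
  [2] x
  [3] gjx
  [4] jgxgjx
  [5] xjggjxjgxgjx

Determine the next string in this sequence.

gjxxjgjgxgjxxjggjxjgxgjx

Expanding xjggjxjgxgjx: x→gjx, j→x, g→jg, g→jg, j→x, x→gjx, j→x, g→jg, x→gjx, g→jg, j→x, x→gjx. Concatenated: gjx x jg jg x gjx x jg gjx jg x gjx.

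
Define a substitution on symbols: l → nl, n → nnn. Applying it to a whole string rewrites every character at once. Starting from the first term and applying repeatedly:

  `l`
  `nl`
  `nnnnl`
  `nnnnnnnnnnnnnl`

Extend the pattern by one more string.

nnnnnnnnnnnnnnnnnnnnnnnnnnnnnnnnnnnnnnnnl

Replace each of the 14 characters of nnnnnnnnnnnnnl in place — nnn nnn nnn nnn nnn nnn nnn nnn nnn nnn nnn nnn nnn nl — and concatenate.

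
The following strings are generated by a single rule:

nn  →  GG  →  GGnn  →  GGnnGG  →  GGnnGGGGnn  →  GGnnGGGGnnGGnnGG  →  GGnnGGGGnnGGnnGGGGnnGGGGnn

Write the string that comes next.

This is a Fibonacci-style word recurrence s(k) = s(k−1)·s(k−2): e.g. GG·nn = GGnn.
Continuing: GGnnGGGGnnGGnnGGGGnnGGGGnn · GGnnGGGGnnGGnnGG gives term 8.

GGnnGGGGnnGGnnGGGGnnGGGGnnGGnnGGGGnnGGnnGG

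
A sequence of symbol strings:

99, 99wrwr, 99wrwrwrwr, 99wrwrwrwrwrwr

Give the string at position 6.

Each term is the previous one with wrwr appended.
From 99wrwrwrwrwrwr, 2 further steps: 99wrwrwrwrwrwr → 99wrwrwrwrwrwrwrwr → (answer).

99wrwrwrwrwrwrwrwrwrwr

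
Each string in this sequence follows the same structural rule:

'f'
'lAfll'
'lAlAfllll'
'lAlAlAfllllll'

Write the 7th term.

lAlAlAlAlAlAfllllllllllll

s(k+1) = lA·s(k)·ll, so each term gains lA as a prefix and ll as a suffix.
From lAlAlAfllllll, 3 further steps: lAlAlAfllllll → lAlAlAlAfllllllll → lAlAlAlAlAfllllllllll → (answer).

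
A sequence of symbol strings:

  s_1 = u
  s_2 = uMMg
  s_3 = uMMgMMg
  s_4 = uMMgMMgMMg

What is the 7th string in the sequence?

uMMgMMgMMgMMgMMgMMg

The strings grow by a fixed suffix MMg each time.
From uMMgMMgMMg, 3 further steps: uMMgMMgMMg → uMMgMMgMMgMMg → uMMgMMgMMgMMgMMg → (answer).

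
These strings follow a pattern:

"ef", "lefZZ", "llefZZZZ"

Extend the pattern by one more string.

lllefZZZZZZ

s(k+1) = l·s(k)·ZZ, so each term gains l as a prefix and ZZ as a suffix.
One more step from llefZZZZ gives the answer.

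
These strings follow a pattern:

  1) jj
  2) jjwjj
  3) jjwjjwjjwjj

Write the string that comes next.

jjwjjwjjwjjwjjwjjwjjwjj

Every step duplicates the string with 'w' between the halves.
One more doubling of jjwjjwjjwjj gives the answer.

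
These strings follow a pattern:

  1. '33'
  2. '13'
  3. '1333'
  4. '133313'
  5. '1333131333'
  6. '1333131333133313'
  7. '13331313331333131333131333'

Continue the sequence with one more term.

Each term (from the third on) is the previous term followed by the one before it: term 3 = 13·33 = 1333.
So term 8 is 13331313331333131333131333·1333131333133313.

133313133313331313331313331333131333133313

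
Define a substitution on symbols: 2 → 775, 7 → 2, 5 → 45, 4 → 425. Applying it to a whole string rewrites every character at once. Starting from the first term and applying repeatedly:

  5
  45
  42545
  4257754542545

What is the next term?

φ(4257754542545) expands symbol-by-symbol to 425 775 45 2 2 45 425 45 425 775 45 425 45; joining the 13 pieces gives the next term.

425775452245425454257754542545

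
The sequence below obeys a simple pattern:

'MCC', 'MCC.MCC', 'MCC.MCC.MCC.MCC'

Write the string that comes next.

Each string is two copies of the previous one joined by '.'.
So the next term is two copies of MCC.MCC.MCC.MCC with '.' between the halves.

MCC.MCC.MCC.MCC.MCC.MCC.MCC.MCC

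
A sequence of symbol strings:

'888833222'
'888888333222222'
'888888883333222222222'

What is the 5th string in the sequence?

Each string has the form 8^{2n+2} 3^{n+1} 2^{3n} (n = 1, 2, …).
At n = 5 the blocks have lengths 12, 6, 15.

888888888888333333222222222222222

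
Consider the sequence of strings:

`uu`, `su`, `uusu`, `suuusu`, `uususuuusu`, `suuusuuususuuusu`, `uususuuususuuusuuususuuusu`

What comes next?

suuusuuususuuusuuususuuususuuusuuususuuusu

Each term (from the third on) is the two preceding terms concatenated in order: term 3 = uu·su = uusu.
Continuing: suuusuuususuuusu · uususuuususuuusuuususuuusu gives term 8.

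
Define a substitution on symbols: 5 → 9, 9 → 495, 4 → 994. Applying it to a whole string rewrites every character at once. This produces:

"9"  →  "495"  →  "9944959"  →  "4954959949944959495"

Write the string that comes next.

9944959994495949549599449549599499449594959944959

Replace each of the 19 characters of 4954959949944959495 in place — 994 495 9 994 495 9 495 495 994 495 495 994 994 495 9 495 994 495 9 — and concatenate.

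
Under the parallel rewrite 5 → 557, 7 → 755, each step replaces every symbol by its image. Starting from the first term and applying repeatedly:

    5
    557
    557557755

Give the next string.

557557755557557755755557557

Apply φ to 557557755 symbol by symbol: 5→557, 5→557, 7→755, 5→557, 5→557, 7→755, 7→755, 5→557, 5→557; joined: 557 557 755 557 557 755 755 557 557.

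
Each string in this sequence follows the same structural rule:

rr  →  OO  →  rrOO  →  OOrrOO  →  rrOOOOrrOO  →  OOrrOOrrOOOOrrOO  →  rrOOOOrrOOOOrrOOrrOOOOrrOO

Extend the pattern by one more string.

This is a Fibonacci-style word recurrence s(k) = s(k−2)·s(k−1): e.g. rr·OO = rrOO.
So term 8 is OOrrOOrrOOOOrrOO·rrOOOOrrOOOOrrOOrrOOOOrrOO.

OOrrOOrrOOOOrrOOrrOOOOrrOOOOrrOOrrOOOOrrOO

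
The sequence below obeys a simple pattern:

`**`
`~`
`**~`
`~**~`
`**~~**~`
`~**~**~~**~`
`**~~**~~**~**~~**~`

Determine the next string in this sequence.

Each term (from the third on) is the two preceding terms concatenated in order: term 3 = **·~ = **~.
So term 8 is ~**~**~~**~·**~~**~~**~**~~**~.

~**~**~~**~**~~**~~**~**~~**~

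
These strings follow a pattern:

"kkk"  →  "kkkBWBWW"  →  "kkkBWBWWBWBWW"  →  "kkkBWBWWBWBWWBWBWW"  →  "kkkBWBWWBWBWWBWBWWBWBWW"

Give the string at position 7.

kkkBWBWWBWBWWBWBWWBWBWWBWBWWBWBWW

Every step adds BWBWW to the end: s(k+1) = s(k)·BWBWW.
From kkkBWBWWBWBWWBWBWWBWBWW, 2 further steps: kkkBWBWWBWBWWBWBWWBWBWW → kkkBWBWWBWBWWBWBWWBWBWWBWBWW → (answer).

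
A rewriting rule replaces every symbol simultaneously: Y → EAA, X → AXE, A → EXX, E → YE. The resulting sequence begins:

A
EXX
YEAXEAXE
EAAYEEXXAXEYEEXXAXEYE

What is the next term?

φ(EAAYEEXXAXEYEEXXAXEYE) expands symbol-by-symbol to YE EXX EXX EAA YE YE AXE AXE EXX AXE YE EAA YE YE AXE AXE EXX AXE YE EAA YE; joining the 21 pieces gives the next term.

YEEXXEXXEAAYEYEAXEAXEEXXAXEYEEAAYEYEAXEAXEEXXAXEYEEAAYE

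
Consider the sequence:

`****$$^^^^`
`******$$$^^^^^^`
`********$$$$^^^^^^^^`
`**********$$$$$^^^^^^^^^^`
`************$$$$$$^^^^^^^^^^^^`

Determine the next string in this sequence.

**************$$$$$$$^^^^^^^^^^^^^^

Each string has the form *^{2n} $^{n} ^^{2n}, where the shown terms are n = 2, 3, 4, 5, 6.
At n = 7 the blocks have lengths 14, 7, 14.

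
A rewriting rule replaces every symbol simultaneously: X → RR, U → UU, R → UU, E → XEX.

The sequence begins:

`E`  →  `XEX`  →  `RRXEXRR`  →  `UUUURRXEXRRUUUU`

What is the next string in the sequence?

UUUUUUUUUUUURRXEXRRUUUUUUUUUUUU

Applying the rule to each of the 15 symbols of UUUURRXEXRRUUUU gives the pieces UU UU UU UU UU UU RR XEX RR UU UU UU UU UU UU, which concatenate to the answer.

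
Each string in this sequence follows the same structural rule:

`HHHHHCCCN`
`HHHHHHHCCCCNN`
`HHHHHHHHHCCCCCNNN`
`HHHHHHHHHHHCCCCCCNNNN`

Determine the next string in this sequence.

HHHHHHHHHHHHHCCCCCCCNNNNN

The n-th term is 2n+1 H's then n+1 C's then n-1 N's, where the shown terms are n = 2, 3, 4, 5.
At n = 6 the blocks have lengths 13, 7, 5.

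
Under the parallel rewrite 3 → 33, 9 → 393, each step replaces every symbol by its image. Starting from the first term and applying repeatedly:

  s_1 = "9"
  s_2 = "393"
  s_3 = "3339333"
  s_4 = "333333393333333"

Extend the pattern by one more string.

Applying the rule to each of the 15 symbols of 333333393333333 gives the pieces 33 33 33 33 33 33 33 393 33 33 33 33 33 33 33, which concatenate to the answer.

3333333333333339333333333333333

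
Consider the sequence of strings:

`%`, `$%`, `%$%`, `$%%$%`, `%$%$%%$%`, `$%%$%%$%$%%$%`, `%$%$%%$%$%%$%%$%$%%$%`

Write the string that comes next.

$%%$%%$%$%%$%%$%$%%$%$%%$%%$%$%%$%

This is a Fibonacci-style word recurrence s(k) = s(k−2)·s(k−1): e.g. %·$% = %$%.
The next term joins $%%$%%$%$%%$% and %$%$%%$%$%%$%%$%$%%$%.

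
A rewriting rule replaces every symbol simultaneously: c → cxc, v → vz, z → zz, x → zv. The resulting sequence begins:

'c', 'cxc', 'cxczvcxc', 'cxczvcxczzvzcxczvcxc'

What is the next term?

cxczvcxczzvzcxczvcxczzzzvzzzcxczvcxczzvzcxczvcxc

φ(cxczvcxczzvzcxczvcxc) expands symbol-by-symbol to cxc zv cxc zz vz cxc zv cxc zz zz vz zz cxc zv cxc zz vz cxc zv cxc; joining the 20 pieces gives the next term.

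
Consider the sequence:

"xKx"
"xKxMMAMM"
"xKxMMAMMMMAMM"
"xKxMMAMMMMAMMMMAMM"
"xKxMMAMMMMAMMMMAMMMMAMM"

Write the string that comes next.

Each term is the previous one with MMAMM appended.
Applying this once more to xKxMMAMMMMAMMMMAMMMMAMM:

xKxMMAMMMMAMMMMAMMMMAMMMMAMM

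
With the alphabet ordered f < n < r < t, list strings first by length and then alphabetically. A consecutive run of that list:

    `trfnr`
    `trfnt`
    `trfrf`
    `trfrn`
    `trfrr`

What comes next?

trfrt

Treat trfrr as a base-4 numeral over the given alphabet and add one, carrying through any trailing t's.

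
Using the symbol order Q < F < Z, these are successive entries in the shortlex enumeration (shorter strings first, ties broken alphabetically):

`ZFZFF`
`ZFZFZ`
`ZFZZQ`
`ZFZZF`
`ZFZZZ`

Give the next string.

ZZQQQ

Treat ZFZZZ as a base-3 numeral over the given alphabet and add one, carrying through any trailing Z's.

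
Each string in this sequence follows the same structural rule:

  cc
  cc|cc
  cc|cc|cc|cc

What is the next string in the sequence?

s(k+1) = s(k)·|·s(k) — each term doubles the last with '|' between the halves.
Doubling cc|cc|cc|cc with '|' between the halves:

cc|cc|cc|cc|cc|cc|cc|cc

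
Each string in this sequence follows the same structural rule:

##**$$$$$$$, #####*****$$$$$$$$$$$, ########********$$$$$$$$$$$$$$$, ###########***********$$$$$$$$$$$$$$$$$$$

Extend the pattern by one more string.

Reading off run lengths: # runs 2, 5, 8, 11; * runs 2, 5, 8, 11; $ runs 7, 11, 15, 19 — each is linear in n (n = 1, 2, …).
Setting n = 5 gives 14, 14, 23 characters in each block.

##############**************$$$$$$$$$$$$$$$$$$$$$$$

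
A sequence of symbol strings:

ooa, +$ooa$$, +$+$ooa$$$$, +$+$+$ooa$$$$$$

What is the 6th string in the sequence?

s(k+1) = +$·s(k)·$$, so each term gains +$ as a prefix and $$ as a suffix.
From +$+$+$ooa$$$$$$, 2 further steps: +$+$+$ooa$$$$$$ → +$+$+$+$ooa$$$$$$$$ → (answer).

+$+$+$+$+$ooa$$$$$$$$$$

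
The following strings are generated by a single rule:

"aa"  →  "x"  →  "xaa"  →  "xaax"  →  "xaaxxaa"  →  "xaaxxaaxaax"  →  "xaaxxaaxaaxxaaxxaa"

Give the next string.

xaaxxaaxaaxxaaxxaaxaaxxaaxaax

From term 3 onward, concatenate the last term with the second-to-last: x·aa = xaa, xaa·x = xaax, …
So term 8 is xaaxxaaxaaxxaaxxaa·xaaxxaaxaax.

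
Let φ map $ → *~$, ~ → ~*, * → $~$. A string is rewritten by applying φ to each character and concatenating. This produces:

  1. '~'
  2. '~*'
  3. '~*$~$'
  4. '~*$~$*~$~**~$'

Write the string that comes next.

Applying the rule to each of the 13 symbols of ~*$~$*~$~**~$ gives the pieces ~* $~$ *~$ ~* *~$ $~$ ~* *~$ ~* $~$ $~$ ~* *~$, which concatenate to the answer.

~*$~$*~$~**~$$~$~**~$~*$~$$~$~**~$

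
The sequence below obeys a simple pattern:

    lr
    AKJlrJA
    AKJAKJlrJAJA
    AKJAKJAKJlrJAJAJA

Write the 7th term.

s(k+1) = AKJ·s(k)·JA, so each term gains AKJ as a prefix and JA as a suffix.
From AKJAKJAKJlrJAJAJA, 3 further steps: AKJAKJAKJlrJAJAJA → AKJAKJAKJAKJlrJAJAJAJA → AKJAKJAKJAKJAKJlrJAJAJAJAJA → (answer).

AKJAKJAKJAKJAKJAKJlrJAJAJAJAJAJA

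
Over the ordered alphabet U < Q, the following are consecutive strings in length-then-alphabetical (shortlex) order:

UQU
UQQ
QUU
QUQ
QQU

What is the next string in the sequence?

Treat QQU as a base-2 numeral over the given alphabet and add one, carrying through any trailing Q's.

QQQ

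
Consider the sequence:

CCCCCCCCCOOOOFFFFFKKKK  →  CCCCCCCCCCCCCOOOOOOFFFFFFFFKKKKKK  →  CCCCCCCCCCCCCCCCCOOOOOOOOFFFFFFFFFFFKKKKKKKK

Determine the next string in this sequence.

The n-th term is 4n+1 C's then 2n O's then 3n-1 F's then 2n K's, where the shown terms are n = 2, 3, 4.
Setting n = 5 gives 21, 10, 14, 10 characters in each block.

CCCCCCCCCCCCCCCCCCCCCOOOOOOOOOOFFFFFFFFFFFFFFKKKKKKKKKK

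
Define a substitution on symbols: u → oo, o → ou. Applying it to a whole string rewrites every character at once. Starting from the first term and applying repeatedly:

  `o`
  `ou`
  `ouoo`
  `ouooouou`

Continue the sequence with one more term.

ouooouououooouoo

Rewriting each symbol of ouooouou: o→ou, u→oo, o→ou, o→ou, o→ou, u→oo, o→ou, u→oo, which concatenates to ou oo ou ou ou oo ou oo.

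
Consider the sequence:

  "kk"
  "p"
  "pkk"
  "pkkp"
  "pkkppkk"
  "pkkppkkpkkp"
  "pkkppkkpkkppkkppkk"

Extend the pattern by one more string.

pkkppkkpkkppkkppkkpkkppkkpkkp

From term 3 onward, concatenate the last term with the second-to-last: p·kk = pkk, pkk·p = pkkp, …
The next term joins pkkppkkpkkppkkppkk and pkkppkkpkkp.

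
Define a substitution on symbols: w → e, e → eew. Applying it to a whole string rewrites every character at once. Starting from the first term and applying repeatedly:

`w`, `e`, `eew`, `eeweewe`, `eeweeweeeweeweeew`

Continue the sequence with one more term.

φ(eeweeweeeweeweeew) expands symbol-by-symbol to eew eew e eew eew e eew eew eew e eew eew e eew eew eew e; joining the 17 pieces gives the next term.

eeweeweeeweeweeeweeweeweeeweeweeeweeweewe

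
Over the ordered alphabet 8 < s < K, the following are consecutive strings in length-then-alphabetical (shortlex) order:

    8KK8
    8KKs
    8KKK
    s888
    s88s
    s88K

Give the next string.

Treat s88K as a base-3 numeral over the given alphabet and add one, carrying through any trailing K's.

s8s8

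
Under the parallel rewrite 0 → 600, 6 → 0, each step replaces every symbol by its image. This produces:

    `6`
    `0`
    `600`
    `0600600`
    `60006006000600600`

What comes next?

Replace each of the 17 characters of 60006006000600600 in place — 0 600 600 600 0 600 600 0 600 600 600 0 600 600 0 600 600 — and concatenate.

06006006000600600060060060006006000600600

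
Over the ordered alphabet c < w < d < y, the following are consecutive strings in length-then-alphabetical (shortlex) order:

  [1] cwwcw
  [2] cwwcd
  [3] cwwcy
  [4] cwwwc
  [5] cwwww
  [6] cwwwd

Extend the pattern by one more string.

Find the rightmost character of cwwwd below y, bump it to the next letter, and reset everything to its right to c.

cwwwy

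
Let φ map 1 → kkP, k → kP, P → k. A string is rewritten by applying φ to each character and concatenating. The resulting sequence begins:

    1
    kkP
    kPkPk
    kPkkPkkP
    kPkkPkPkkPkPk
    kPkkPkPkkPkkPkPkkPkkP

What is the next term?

kPkkPkPkkPkkPkPkkPkPkkPkkPkPkkPkPk

φ(kPkkPkPkkPkkPkPkkPkkP) expands symbol-by-symbol to kP k kP kP k kP k kP kP k kP kP k kP k kP kP k kP kP k; joining the 21 pieces gives the next term.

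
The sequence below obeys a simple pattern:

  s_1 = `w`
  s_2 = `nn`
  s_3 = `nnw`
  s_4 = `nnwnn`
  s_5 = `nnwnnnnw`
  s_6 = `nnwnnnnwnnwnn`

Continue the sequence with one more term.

Each term (from the third on) is the previous term followed by the one before it: term 3 = nn·w = nnw.
So term 7 is nnwnnnnwnnwnn·nnwnnnnw.

nnwnnnnwnnwnnnnwnnnnw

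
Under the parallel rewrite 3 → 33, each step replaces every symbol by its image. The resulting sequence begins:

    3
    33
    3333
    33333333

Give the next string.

Expanding 33333333: 3→33, 3→33, 3→33, 3→33, 3→33, 3→33, 3→33, 3→33. Concatenated: 33 33 33 33 33 33 33 33.

3333333333333333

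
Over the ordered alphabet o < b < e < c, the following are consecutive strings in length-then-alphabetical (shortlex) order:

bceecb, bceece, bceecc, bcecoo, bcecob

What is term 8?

Stepping forward 3 times from bcecob: bcecob → bcecoe → bcecoc, then the target.

bcecbo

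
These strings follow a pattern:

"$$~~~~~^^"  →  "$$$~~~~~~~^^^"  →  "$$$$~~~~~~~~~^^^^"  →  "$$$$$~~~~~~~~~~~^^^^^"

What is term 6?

$$$$$$$~~~~~~~~~~~~~~~^^^^^^^

Each string has the form $^{n} ~^{2n+1} ^^{n}, where the shown terms are n = 2, 3, 4, 5.
At n = 7 the blocks have lengths 7, 15, 7.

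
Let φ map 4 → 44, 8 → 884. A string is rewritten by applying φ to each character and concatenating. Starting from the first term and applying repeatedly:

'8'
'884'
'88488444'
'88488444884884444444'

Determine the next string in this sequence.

Rewriting the 20 symbols of 88488444884884444444 one by one yields 884 884 44 884 884 44 44 44 884 884 44 884 884 44 44 44 44 44 44 44; concatenated:

884884448848844444448848844488488444444444444444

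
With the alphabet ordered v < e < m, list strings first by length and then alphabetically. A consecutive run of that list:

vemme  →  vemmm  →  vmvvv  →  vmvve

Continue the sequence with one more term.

The successor of vmvve increments the rightmost position that isn't already m and resets every position after it to v.

vmvvm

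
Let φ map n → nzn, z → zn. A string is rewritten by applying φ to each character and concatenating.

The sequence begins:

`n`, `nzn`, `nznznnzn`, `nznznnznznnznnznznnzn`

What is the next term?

Replace each of the 21 characters of nznznnznznnznnznznnzn in place — nzn zn nzn zn nzn nzn zn nzn zn nzn nzn zn nzn nzn zn nzn zn nzn nzn zn nzn — and concatenate.

nznznnznznnznnznznnznznnznnznznnznnznznnznznnznnznznnzn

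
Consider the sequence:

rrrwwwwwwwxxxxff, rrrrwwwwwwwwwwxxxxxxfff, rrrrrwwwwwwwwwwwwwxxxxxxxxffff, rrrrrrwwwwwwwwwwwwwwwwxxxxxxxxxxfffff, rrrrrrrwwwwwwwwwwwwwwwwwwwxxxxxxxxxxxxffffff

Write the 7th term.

Term n consists of n+1 r's, followed by 3n+1 w's, followed by 2n x's, followed by n f's, where the shown terms are n = 2, 3, 4, 5, 6.
At n = 8 the blocks have lengths 9, 25, 16, 8.

rrrrrrrrrwwwwwwwwwwwwwwwwwwwwwwwwwxxxxxxxxxxxxxxxxffffffff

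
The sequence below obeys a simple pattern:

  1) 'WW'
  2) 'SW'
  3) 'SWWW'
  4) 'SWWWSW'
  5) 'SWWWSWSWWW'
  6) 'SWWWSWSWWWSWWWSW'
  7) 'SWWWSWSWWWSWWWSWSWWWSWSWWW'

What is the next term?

SWWWSWSWWWSWWWSWSWWWSWSWWWSWWWSWSWWWSWWWSW

From term 3 onward, concatenate the last term with the second-to-last: SW·WW = SWWW, SWWW·SW = SWWWSW, …
Continuing: SWWWSWSWWWSWWWSWSWWWSWSWWW · SWWWSWSWWWSWWWSW gives term 8.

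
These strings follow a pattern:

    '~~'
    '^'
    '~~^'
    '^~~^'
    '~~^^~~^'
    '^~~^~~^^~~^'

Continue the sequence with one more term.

~~^^~~^^~~^~~^^~~^

Each term (from the third on) is the two preceding terms concatenated in order: term 3 = ~~·^ = ~~^.
So term 7 is ~~^^~~^·^~~^~~^^~~^.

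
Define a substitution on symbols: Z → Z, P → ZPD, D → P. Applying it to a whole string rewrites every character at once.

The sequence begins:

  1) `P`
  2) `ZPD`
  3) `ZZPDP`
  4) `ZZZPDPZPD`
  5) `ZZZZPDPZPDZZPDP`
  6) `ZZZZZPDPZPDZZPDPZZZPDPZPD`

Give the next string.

φ(ZZZZZPDPZPDZZPDPZZZPDPZPD) expands symbol-by-symbol to Z Z Z Z Z ZPD P ZPD Z ZPD P Z Z ZPD P ZPD Z Z Z ZPD P ZPD Z ZPD P; joining the 25 pieces gives the next term.

ZZZZZZPDPZPDZZPDPZZZPDPZPDZZZZPDPZPDZZPDP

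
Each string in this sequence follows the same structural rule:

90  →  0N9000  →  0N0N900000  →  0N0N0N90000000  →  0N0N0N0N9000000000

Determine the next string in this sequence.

Every step adds 0N to the front and 00 to the end of the previous string.
One more step from 0N0N0N0N9000000000 gives the answer.

0N0N0N0N0N900000000000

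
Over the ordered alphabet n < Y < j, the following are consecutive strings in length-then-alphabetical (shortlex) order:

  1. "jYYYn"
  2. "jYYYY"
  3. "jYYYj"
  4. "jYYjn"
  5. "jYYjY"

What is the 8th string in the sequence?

jYjnY

Advancing 3 positions from jYYjY through jYYjY → jYYjj → jYjnn reaches term 8.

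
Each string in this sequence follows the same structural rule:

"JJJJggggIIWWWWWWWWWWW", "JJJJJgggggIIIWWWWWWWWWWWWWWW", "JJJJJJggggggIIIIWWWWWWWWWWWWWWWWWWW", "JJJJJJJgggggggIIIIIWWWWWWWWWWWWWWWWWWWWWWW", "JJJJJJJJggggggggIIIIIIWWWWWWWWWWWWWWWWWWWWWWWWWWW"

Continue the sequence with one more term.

The n-th term is n+1 J's then n+1 g's then n-1 I's then 4n-1 W's, where the shown terms are n = 3, 4, 5, 6, 7.
For the next term, n = 8, so the run lengths are 9, 9, 7, 31.

JJJJJJJJJgggggggggIIIIIIIWWWWWWWWWWWWWWWWWWWWWWWWWWWWWWW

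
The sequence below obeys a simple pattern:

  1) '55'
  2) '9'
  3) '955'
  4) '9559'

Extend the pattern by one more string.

This is a Fibonacci-style word recurrence s(k) = s(k−1)·s(k−2): e.g. 9·55 = 955.
Continuing: 9559 · 955 gives term 5.

9559955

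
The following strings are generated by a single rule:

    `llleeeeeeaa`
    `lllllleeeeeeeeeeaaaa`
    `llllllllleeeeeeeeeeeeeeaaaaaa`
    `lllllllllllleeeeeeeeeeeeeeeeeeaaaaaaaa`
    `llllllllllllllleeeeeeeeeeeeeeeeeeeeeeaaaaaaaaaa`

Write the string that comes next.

lllllllllllllllllleeeeeeeeeeeeeeeeeeeeeeeeeeaaaaaaaaaaaa

Reading off run lengths: l runs 3, 6, 9, 12, 15; e runs 6, 10, 14, 18, 22; a runs 2, 4, 6, 8, 10 — each is linear in n (n = 1, 2, …).
At n = 6 the blocks have lengths 18, 26, 12.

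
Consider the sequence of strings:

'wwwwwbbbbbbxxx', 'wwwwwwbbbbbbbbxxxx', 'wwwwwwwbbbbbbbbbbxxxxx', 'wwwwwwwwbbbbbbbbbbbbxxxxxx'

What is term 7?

wwwwwwwwwwwbbbbbbbbbbbbbbbbbbxxxxxxxxx

Reading off run lengths: w runs 5, 6, 7, 8; b runs 6, 8, 10, 12; x runs 3, 4, 5, 6 — each is linear in n, where the shown terms are n = 3, 4, 5, 6.
At n = 9 the blocks have lengths 11, 18, 9.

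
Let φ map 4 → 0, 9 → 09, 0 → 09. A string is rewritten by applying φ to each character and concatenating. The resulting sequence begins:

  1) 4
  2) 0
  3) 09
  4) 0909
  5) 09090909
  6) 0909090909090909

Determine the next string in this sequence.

Replace each of the 16 characters of 0909090909090909 in place — 09 09 09 09 09 09 09 09 09 09 09 09 09 09 09 09 — and concatenate.

09090909090909090909090909090909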